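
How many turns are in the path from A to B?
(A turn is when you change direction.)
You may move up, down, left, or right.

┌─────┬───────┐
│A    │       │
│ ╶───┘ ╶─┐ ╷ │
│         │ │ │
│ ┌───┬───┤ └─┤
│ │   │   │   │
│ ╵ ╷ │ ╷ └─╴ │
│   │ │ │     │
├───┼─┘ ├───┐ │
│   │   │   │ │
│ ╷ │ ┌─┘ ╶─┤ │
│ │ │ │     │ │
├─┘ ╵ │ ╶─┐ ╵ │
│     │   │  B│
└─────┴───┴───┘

Directions: down, right, right, right, up, right, right, down, down, right, down, down, down, down
Number of turns: 6

Solution:

┌─────┬───────┐
│A    │↱ → ↓  │
│ ╶───┘ ╶─┐ ╷ │
│↳ → → ↑  │↓│ │
│ ┌───┬───┤ └─┤
│ │   │   │↳ ↓│
│ ╵ ╷ │ ╷ └─╴ │
│   │ │ │    ↓│
├───┼─┘ ├───┐ │
│   │   │   │↓│
│ ╷ │ ┌─┘ ╶─┤ │
│ │ │ │     │↓│
├─┘ ╵ │ ╶─┐ ╵ │
│     │   │  B│
└─────┴───┴───┘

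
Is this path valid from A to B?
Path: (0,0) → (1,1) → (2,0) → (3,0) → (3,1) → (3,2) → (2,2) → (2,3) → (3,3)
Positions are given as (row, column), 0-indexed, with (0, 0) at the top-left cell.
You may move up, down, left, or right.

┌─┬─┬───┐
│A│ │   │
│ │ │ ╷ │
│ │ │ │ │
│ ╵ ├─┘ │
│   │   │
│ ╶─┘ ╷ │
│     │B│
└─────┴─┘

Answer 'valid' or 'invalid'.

Checking path validity:
Result: Invalid move at step 1: cannot move from (0, 0) to (1, 1).

invalid

Correct solution:

┌─┬─┬───┐
│A│ │   │
│ │ │ ╷ │
│↓│ │ │ │
│ ╵ ├─┘ │
│↓  │↱ ↓│
│ ╶─┘ ╷ │
│↳ → ↑│B│
└─────┴─┘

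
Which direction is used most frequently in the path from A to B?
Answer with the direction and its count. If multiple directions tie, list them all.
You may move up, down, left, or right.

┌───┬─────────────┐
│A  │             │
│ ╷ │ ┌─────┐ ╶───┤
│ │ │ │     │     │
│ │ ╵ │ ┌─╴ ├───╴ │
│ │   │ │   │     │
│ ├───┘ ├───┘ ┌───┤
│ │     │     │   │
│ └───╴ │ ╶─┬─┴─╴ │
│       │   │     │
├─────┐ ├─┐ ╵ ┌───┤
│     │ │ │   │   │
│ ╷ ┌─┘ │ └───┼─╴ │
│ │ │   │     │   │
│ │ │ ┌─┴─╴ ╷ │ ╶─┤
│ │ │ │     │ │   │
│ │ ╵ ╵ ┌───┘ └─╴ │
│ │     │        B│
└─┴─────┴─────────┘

Directions: down, down, down, down, right, right, right, down, down, left, down, down, right, up, right, right, up, right, down, down, right, right
Counts: {'down': 10, 'right': 9, 'left': 1, 'up': 2}
Most common: down (10 times)

Solution:

┌───┬─────────────┐
│A  │             │
│ ╷ │ ┌─────┐ ╶───┤
│↓│ │ │     │     │
│ │ ╵ │ ┌─╴ ├───╴ │
│↓│   │ │   │     │
│ ├───┘ ├───┘ ┌───┤
│↓│     │     │   │
│ └───╴ │ ╶─┬─┴─╴ │
│↳ → → ↓│   │     │
├─────┐ ├─┐ ╵ ┌───┤
│     │↓│ │   │   │
│ ╷ ┌─┘ │ └───┼─╴ │
│ │ │↓ ↲│  ↱ ↓│   │
│ │ │ ┌─┴─╴ ╷ │ ╶─┤
│ │ │↓│↱ → ↑│↓│   │
│ │ ╵ ╵ ┌───┘ └─╴ │
│ │  ↳ ↑│    ↳ → B│
└─┴─────┴─────────┘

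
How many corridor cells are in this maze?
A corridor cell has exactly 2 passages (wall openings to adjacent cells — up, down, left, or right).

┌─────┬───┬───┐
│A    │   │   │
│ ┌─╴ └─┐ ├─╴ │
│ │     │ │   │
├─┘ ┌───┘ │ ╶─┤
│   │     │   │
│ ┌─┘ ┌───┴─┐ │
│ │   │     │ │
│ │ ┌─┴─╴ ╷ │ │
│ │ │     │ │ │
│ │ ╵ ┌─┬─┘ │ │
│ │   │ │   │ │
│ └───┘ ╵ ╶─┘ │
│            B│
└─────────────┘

Counting cells with exactly 2 passages:
Total corridor cells: 39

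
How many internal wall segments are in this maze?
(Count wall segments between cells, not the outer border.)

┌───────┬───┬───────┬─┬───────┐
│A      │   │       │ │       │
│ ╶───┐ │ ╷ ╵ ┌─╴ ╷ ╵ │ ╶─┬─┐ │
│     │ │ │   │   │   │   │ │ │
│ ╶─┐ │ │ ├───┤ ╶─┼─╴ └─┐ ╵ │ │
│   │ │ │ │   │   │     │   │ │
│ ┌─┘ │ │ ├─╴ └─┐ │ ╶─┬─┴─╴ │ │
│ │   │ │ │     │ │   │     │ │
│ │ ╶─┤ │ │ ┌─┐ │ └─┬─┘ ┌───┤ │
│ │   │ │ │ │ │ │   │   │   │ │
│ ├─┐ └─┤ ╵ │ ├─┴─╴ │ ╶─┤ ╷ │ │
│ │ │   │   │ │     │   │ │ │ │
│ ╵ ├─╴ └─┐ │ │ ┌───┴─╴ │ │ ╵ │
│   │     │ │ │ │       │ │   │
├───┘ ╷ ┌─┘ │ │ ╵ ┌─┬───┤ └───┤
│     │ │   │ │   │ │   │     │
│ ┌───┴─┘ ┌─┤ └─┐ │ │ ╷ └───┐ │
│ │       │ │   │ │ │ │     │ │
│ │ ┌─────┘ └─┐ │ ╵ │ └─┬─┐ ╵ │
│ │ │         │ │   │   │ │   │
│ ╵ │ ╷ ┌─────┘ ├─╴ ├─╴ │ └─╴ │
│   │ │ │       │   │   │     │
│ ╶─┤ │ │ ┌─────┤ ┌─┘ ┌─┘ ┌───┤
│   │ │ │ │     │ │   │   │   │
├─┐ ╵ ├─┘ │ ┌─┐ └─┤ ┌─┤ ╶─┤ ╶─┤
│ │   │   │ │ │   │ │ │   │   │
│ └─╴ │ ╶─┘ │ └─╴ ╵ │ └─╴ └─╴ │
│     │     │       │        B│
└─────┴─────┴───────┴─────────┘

Counting internal wall segments:
Total internal walls: 182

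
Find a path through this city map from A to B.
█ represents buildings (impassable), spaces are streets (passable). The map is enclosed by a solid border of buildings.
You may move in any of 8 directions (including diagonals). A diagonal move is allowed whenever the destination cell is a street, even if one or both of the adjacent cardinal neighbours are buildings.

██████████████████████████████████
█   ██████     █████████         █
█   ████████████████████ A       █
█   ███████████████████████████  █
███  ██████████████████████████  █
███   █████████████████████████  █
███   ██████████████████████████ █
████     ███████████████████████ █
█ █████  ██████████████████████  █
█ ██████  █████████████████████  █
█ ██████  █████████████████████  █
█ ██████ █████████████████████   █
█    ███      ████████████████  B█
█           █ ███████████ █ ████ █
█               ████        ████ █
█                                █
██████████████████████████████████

Finding the shortest path from A to B:
Movement: 8-directional
Path length: 15 steps
Directions: right → right → right → right → right → down-right → down → down → down-right → down → down → down → down → down → down

Solution:

██████████████████████████████████
█   ██████     █████████         █
█   ████████████████████ A→→→→↘  █
█   ███████████████████████████↓ █
███  ██████████████████████████↓ █
███   █████████████████████████↘ █
███   ██████████████████████████↓█
████     ███████████████████████↓█
█ █████  ██████████████████████ ↓█
█ ██████  █████████████████████ ↓█
█ ██████  █████████████████████ ↓█
█ ██████ █████████████████████  ↓█
█    ███      ████████████████  B█
█           █ ███████████ █ ████ █
█               ████        ████ █
█                                █
██████████████████████████████████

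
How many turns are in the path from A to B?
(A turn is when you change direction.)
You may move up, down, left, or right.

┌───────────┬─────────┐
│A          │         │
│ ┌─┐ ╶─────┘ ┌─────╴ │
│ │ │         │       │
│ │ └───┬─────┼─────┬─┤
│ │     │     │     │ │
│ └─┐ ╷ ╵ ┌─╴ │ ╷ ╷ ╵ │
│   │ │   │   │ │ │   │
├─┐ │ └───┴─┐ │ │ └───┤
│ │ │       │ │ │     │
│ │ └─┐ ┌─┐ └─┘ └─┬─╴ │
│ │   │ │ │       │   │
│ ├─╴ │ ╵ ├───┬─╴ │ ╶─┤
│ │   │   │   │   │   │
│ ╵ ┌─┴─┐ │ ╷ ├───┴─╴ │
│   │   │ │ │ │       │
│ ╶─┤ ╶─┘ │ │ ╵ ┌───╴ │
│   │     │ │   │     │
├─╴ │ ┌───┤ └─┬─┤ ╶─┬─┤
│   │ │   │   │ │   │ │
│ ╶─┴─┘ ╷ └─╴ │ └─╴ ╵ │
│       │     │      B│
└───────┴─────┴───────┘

Directions: down, down, down, right, down, down, right, down, left, down, left, down, right, down, left, down, right, right, right, up, right, down, right, right, up, left, up, up, up, right, down, down, right, up, right, right, right, down, left, left, down, right, down, right
Number of turns: 31

Solution:

┌───────────┬─────────┐
│A          │         │
│ ┌─┐ ╶─────┘ ┌─────╴ │
│↓│ │         │       │
│ │ └───┬─────┼─────┬─┤
│↓│     │     │     │ │
│ └─┐ ╷ ╵ ┌─╴ │ ╷ ╷ ╵ │
│↳ ↓│ │   │   │ │ │   │
├─┐ │ └───┴─┐ │ │ └───┤
│ │↓│       │ │ │     │
│ │ └─┐ ┌─┐ └─┘ └─┬─╴ │
│ │↳ ↓│ │ │       │   │
│ ├─╴ │ ╵ ├───┬─╴ │ ╶─┤
│ │↓ ↲│   │↱ ↓│   │   │
│ ╵ ┌─┴─┐ │ ╷ ├───┴─╴ │
│↓ ↲│   │ │↑│↓│↱ → → ↓│
│ ╶─┤ ╶─┘ │ │ ╵ ┌───╴ │
│↳ ↓│     │↑│↳ ↑│↓ ← ↲│
├─╴ │ ┌───┤ └─┬─┤ ╶─┬─┤
│↓ ↲│ │↱ ↓│↑ ↰│ │↳ ↓│ │
│ ╶─┴─┘ ╷ └─╴ │ └─╴ ╵ │
│↳ → → ↑│↳ → ↑│    ↳ B│
└───────┴─────┴───────┘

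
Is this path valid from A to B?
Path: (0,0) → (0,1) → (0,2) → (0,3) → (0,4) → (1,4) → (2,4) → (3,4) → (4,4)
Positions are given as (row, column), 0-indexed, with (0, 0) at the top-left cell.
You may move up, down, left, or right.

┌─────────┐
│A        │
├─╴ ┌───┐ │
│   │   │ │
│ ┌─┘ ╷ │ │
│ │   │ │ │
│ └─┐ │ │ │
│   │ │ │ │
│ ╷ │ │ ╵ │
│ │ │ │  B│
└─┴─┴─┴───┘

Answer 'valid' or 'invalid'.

Checking path validity:
Result: All consecutive moves are passable.

valid

Correct solution:

┌─────────┐
│A → → → ↓│
├─╴ ┌───┐ │
│   │   │↓│
│ ┌─┘ ╷ │ │
│ │   │ │↓│
│ └─┐ │ │ │
│   │ │ │↓│
│ ╷ │ │ ╵ │
│ │ │ │  B│
└─┴─┴─┴───┘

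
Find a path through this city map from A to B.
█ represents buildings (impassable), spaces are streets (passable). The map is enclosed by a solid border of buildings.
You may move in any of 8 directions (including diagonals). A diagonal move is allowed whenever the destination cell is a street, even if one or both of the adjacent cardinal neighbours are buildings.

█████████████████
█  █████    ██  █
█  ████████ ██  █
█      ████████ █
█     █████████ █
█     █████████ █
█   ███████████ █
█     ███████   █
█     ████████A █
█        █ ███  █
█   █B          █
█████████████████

Finding the shortest path from A to B:
Movement: 8-directional
Path length: 10 steps
Directions: down → down-left → left → left → left → left → left → left → left → left

Solution:

█████████████████
█  █████    ██  █
█  ████████ ██  █
█      ████████ █
█     █████████ █
█     █████████ █
█   ███████████ █
█     ███████   █
█     ████████A █
█        █ ███↙ █
█   █B←←←←←←←←  █
█████████████████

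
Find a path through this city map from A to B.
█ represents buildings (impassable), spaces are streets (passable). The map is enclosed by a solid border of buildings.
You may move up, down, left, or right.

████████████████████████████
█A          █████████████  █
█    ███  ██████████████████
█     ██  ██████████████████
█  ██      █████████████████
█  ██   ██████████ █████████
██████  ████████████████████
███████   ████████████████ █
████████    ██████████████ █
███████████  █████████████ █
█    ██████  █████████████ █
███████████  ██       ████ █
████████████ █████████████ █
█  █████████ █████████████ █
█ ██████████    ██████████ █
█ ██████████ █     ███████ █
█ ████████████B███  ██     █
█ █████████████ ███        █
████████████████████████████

Finding the shortest path from A to B:
Movement: cardinal only
Path length: 28 steps
Directions: down → down → right → right → right → right → down → down → right → down → right → down → right → down → right → right → right → down → down → down → right → down → down → down → right → right → down → down

Solution:

████████████████████████████
█A          █████████████  █
█↓   ███  ██████████████████
█↳→→→↓██  ██████████████████
█  ██↓     █████████████████
█  ██↳↓ ██████████ █████████
██████↳↓████████████████████
███████↳↓ ████████████████ █
████████↳→→↓██████████████ █
███████████↓ █████████████ █
█    ██████↓ █████████████ █
███████████↳↓██       ████ █
████████████↓█████████████ █
█  █████████↓█████████████ █
█ ██████████↳→↓ ██████████ █
█ ██████████ █↓    ███████ █
█ ████████████B███  ██     █
█ █████████████ ███        █
████████████████████████████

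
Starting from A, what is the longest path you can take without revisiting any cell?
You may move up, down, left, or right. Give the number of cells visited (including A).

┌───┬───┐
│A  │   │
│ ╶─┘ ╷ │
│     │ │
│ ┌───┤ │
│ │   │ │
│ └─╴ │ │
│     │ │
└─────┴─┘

Finding longest simple path using DFS:
Start: (0, 0)
Longest path visits 9 cells
Path: A → down → right → right → up → right → down → down → down

Solution:

┌───┬───┐
│A  │↱ ↓│
│ ╶─┘ ╷ │
│↳ → ↑│↓│
│ ┌───┤ │
│ │   │↓│
│ └─╴ │ │
│     │B│
└─────┴─┘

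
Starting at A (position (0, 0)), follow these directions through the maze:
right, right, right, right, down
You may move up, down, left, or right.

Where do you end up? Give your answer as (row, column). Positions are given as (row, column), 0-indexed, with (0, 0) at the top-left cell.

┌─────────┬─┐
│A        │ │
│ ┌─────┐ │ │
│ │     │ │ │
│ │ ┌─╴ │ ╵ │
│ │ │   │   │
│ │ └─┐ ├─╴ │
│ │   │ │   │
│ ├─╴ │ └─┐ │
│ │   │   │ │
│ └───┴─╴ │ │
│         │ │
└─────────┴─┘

Following directions step by step:
Start: (0, 0)
  right: (0, 0) → (0, 1)
  right: (0, 1) → (0, 2)
  right: (0, 2) → (0, 3)
  right: (0, 3) → (0, 4)
  down: (0, 4) → (1, 4)
Final position: (1, 4)

Path taken:

┌─────────┬─┐
│A → → → ↓│ │
│ ┌─────┐ │ │
│ │     │B│ │
│ │ ┌─╴ │ ╵ │
│ │ │   │   │
│ │ └─┐ ├─╴ │
│ │   │ │   │
│ ├─╴ │ └─┐ │
│ │   │   │ │
│ └───┴─╴ │ │
│         │ │
└─────────┴─┘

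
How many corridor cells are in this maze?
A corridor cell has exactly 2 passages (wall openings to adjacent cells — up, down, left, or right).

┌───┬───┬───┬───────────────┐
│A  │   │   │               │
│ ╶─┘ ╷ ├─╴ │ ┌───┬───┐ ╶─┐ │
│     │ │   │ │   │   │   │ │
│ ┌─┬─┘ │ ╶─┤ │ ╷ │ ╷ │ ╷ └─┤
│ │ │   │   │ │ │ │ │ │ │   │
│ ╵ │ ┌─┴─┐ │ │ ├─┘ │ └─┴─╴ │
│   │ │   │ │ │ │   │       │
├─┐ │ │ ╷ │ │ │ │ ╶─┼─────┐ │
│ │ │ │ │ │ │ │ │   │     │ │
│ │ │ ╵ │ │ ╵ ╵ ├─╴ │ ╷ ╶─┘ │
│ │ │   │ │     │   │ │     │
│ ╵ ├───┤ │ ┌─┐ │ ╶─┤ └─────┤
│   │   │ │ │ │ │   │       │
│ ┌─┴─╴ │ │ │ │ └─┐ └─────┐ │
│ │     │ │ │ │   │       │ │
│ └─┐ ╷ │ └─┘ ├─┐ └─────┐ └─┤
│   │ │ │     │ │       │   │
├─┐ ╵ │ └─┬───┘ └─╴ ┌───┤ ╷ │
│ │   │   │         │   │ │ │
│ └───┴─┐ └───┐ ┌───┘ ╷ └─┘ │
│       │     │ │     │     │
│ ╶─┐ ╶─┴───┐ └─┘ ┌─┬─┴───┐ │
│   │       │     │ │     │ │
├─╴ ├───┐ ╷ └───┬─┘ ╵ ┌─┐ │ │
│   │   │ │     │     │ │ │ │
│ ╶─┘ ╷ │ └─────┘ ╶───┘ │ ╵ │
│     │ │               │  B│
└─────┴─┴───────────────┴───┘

Counting cells with exactly 2 passages:
Total corridor cells: 151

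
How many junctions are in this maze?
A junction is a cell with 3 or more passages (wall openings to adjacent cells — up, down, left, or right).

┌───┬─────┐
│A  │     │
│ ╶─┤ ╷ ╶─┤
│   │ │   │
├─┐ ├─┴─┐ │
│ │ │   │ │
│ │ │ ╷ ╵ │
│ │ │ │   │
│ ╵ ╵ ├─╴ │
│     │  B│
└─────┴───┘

Checking each cell for number of passages:

Junctions found (3+ passages):
  (0, 3): 3 passages
  (3, 4): 3 passages
  (4, 1): 3 passages
Total junctions: 3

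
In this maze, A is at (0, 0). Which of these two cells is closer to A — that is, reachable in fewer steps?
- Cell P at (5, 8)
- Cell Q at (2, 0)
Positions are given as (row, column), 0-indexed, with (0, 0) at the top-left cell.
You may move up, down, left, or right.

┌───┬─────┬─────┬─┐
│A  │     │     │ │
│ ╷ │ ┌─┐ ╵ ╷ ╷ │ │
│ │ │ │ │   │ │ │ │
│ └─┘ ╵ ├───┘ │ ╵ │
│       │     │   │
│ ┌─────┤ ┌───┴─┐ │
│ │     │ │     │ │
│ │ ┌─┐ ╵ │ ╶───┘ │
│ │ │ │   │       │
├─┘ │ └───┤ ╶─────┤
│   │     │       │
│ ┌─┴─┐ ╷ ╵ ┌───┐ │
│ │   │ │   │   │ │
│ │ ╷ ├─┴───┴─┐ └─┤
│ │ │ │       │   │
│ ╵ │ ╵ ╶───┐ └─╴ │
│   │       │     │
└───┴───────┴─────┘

Shortest path A → P at (5, 8): 25 steps
Shortest path A → Q at (2, 0): 2 steps

Q is closer (2 steps vs 25 steps).

Path to P:

┌───┬─────┬─────┬─┐
│A  │↱ → ↓│↱ → ↓│ │
│ ╷ │ ┌─┐ ╵ ╷ ╷ │ │
│↓│ │↑│ │↳ ↑│ │↓│ │
│ └─┘ ╵ ├───┘ │ ╵ │
│↳ → ↑  │     │↳ ↓│
│ ┌─────┤ ┌───┴─┐ │
│ │     │ │     │↓│
│ │ ┌─┐ ╵ │ ╶───┘ │
│ │ │ │   │↓ ← ← ↲│
├─┘ │ └───┤ ╶─────┤
│   │     │↳ → → P│
│ ┌─┴─┐ ╷ ╵ ┌───┐ │
│ │   │ │   │   │ │
│ │ ╷ ├─┴───┴─┐ └─┤
│ │ │ │       │   │
│ ╵ │ ╵ ╶───┐ └─╴ │
│   │       │     │
└───┴───────┴─────┘

Path to Q:

┌───┬─────┬─────┬─┐
│A  │     │     │ │
│ ╷ │ ┌─┐ ╵ ╷ ╷ │ │
│↓│ │ │ │   │ │ │ │
│ └─┘ ╵ ├───┘ │ ╵ │
│Q      │     │   │
│ ┌─────┤ ┌───┴─┐ │
│ │     │ │     │ │
│ │ ┌─┐ ╵ │ ╶───┘ │
│ │ │ │   │       │
├─┘ │ └───┤ ╶─────┤
│   │     │       │
│ ┌─┴─┐ ╷ ╵ ┌───┐ │
│ │   │ │   │   │ │
│ │ ╷ ├─┴───┴─┐ └─┤
│ │ │ │       │   │
│ ╵ │ ╵ ╶───┐ └─╴ │
│   │       │     │
└───┴───────┴─────┘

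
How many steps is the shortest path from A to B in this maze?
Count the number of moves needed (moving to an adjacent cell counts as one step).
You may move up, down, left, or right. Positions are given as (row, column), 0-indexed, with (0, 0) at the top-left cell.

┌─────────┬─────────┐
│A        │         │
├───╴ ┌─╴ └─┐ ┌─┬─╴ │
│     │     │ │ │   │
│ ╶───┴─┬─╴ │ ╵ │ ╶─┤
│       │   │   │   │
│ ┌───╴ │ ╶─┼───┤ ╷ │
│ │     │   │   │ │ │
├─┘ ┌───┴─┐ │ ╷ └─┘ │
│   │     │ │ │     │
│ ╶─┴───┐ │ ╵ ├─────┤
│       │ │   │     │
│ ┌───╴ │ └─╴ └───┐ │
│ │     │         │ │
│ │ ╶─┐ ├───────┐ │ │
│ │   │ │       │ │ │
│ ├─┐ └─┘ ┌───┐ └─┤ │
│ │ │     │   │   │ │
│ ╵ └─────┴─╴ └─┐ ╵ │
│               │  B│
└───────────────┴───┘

Using BFS to find shortest path:
Start: (0, 0), End: (9, 9)
Path found:
(0,0) → (0,1) → (0,2) → (1,2) → (1,1) → (1,0) → (2,0) → (2,1) → (2,2) → (2,3) → (3,3) → (3,2) → (3,1) → (4,1) → (4,0) → (5,0) → (5,1) → (5,2) → (5,3) → (6,3) → (6,2) → (6,1) → (7,1) → (7,2) → (8,2) → (8,3) → (8,4) → (7,4) → (7,5) → (7,6) → (7,7) → (8,7) → (8,8) → (9,8) → (9,9)
Number of steps: 34

Solution:

┌─────────┬─────────┐
│A → ↓    │         │
├───╴ ┌─╴ └─┐ ┌─┬─╴ │
│↓ ← ↲│     │ │ │   │
│ ╶───┴─┬─╴ │ ╵ │ ╶─┤
│↳ → → ↓│   │   │   │
│ ┌───╴ │ ╶─┼───┤ ╷ │
│ │↓ ← ↲│   │   │ │ │
├─┘ ┌───┴─┐ │ ╷ └─┘ │
│↓ ↲│     │ │ │     │
│ ╶─┴───┐ │ ╵ ├─────┤
│↳ → → ↓│ │   │     │
│ ┌───╴ │ └─╴ └───┐ │
│ │↓ ← ↲│         │ │
│ │ ╶─┐ ├───────┐ │ │
│ │↳ ↓│ │↱ → → ↓│ │ │
│ ├─┐ └─┘ ┌───┐ └─┤ │
│ │ │↳ → ↑│   │↳ ↓│ │
│ ╵ └─────┴─╴ └─┐ ╵ │
│               │↳ B│
└───────────────┴───┘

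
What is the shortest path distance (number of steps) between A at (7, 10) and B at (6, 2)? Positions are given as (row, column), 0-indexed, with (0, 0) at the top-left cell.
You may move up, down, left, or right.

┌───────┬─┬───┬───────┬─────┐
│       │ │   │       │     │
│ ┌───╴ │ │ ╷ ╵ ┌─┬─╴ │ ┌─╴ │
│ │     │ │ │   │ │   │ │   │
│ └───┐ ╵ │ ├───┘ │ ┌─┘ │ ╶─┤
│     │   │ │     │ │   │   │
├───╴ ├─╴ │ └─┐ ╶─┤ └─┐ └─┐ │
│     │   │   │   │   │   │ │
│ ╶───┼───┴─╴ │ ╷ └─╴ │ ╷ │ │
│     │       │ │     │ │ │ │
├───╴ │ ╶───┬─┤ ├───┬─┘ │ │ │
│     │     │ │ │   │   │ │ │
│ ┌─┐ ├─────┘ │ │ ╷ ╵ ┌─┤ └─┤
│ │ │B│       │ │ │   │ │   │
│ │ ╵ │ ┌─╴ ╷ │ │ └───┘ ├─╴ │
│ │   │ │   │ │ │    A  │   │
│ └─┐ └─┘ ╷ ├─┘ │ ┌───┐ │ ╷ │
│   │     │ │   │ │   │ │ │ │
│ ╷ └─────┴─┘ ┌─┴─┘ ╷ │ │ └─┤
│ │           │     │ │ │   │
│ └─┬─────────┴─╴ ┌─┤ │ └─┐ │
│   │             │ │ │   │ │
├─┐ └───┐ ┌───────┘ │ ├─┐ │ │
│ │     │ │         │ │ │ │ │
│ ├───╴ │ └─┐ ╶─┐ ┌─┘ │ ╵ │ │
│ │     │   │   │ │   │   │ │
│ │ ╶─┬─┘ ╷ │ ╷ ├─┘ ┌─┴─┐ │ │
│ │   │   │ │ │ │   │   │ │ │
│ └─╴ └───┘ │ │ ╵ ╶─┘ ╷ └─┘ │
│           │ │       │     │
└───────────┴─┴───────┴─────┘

Finding path from (7, 10) to (6, 2):
Path: (7,10) → (7,9) → (7,8) → (6,8) → (5,8) → (5,9) → (6,9) → (6,10) → (5,10) → (5,11) → (4,11) → (3,11) → (3,12) → (4,12) → (5,12) → (6,12) → (6,13) → (7,13) → (7,12) → (8,12) → (9,12) → (9,13) → (10,13) → (11,13) → (12,13) → (13,13) → (14,13) → (14,12) → (14,11) → (13,11) → (13,10) → (14,10) → (14,9) → (14,8) → (13,8) → (13,9) → (12,9) → (12,10) → (11,10) → (10,10) → (9,10) → (8,10) → (8,9) → (9,9) → (9,8) → (10,8) → (10,7) → (10,6) → (10,5) → (10,4) → (11,4) → (12,4) → (12,5) → (13,5) → (14,5) → (14,4) → (14,3) → (14,2) → (13,2) → (13,1) → (12,1) → (12,2) → (12,3) → (11,3) → (11,2) → (11,1) → (10,1) → (10,0) → (9,0) → (8,0) → (7,0) → (6,0) → (5,0) → (5,1) → (5,2) → (6,2)
Distance: 75 steps

Solution:

┌───────┬─┬───┬───────┬─────┐
│       │ │   │       │     │
│ ┌───╴ │ │ ╷ ╵ ┌─┬─╴ │ ┌─╴ │
│ │     │ │ │   │ │   │ │   │
│ └───┐ ╵ │ ├───┘ │ ┌─┘ │ ╶─┤
│     │   │ │     │ │   │   │
├───╴ ├─╴ │ └─┐ ╶─┤ └─┐ └─┐ │
│     │   │   │   │   │↱ ↓│ │
│ ╶───┼───┴─╴ │ ╷ └─╴ │ ╷ │ │
│     │       │ │     │↑│↓│ │
├───╴ │ ╶───┬─┤ ├───┬─┘ │ │ │
│↱ → ↓│     │ │ │↱ ↓│↱ ↑│↓│ │
│ ┌─┐ ├─────┘ │ │ ╷ ╵ ┌─┤ └─┤
│↑│ │B│       │ │↑│↳ ↑│ │↳ ↓│
│ │ ╵ │ ┌─╴ ╷ │ │ └───┘ ├─╴ │
│↑│   │ │   │ │ │↑ ← A  │↓ ↲│
│ └─┐ └─┘ ╷ ├─┘ │ ┌───┐ │ ╷ │
│↑  │     │ │   │ │↓ ↰│ │↓│ │
│ ╷ └─────┴─┘ ┌─┴─┘ ╷ │ │ └─┤
│↑│           │  ↓ ↲│↑│ │↳ ↓│
│ └─┬─────────┴─╴ ┌─┤ │ └─┐ │
│↑ ↰│    ↓ ← ← ← ↲│ │↑│   │↓│
├─┐ └───┐ ┌───────┘ │ ├─┐ │ │
│ │↑ ← ↰│↓│         │↑│ │ │↓│
│ ├───╴ │ └─┐ ╶─┐ ┌─┘ │ ╵ │ │
│ │↱ → ↑│↳ ↓│   │ │↱ ↑│   │↓│
│ │ ╶─┬─┘ ╷ │ ╷ ├─┘ ┌─┴─┐ │ │
│ │↑ ↰│   │↓│ │ │↱ ↑│↓ ↰│ │↓│
│ └─╴ └───┘ │ │ ╵ ╶─┘ ╷ └─┘ │
│    ↑ ← ← ↲│ │  ↑ ← ↲│↑ ← ↲│
└───────────┴─┴───────┴─────┘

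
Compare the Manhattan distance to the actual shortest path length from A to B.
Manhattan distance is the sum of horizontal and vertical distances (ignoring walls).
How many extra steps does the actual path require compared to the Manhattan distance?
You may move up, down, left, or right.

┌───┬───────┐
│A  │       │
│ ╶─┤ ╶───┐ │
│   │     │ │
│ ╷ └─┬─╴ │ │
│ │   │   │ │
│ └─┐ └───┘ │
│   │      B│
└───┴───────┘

Manhattan distance: |3 - 0| + |5 - 0| = 8
Actual path length: 8
Extra steps: 8 - 8 = 0

Solution:

┌───┬───────┐
│A  │       │
│ ╶─┤ ╶───┐ │
│↳ ↓│     │ │
│ ╷ └─┬─╴ │ │
│ │↳ ↓│   │ │
│ └─┐ └───┘ │
│   │↳ → → B│
└───┴───────┘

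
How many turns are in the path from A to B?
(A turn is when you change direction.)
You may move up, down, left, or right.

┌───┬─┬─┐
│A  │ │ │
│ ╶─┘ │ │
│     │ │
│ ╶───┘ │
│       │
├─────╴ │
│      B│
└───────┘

Directions: down, down, right, right, right, down
Number of turns: 2

Solution:

┌───┬─┬─┐
│A  │ │ │
│ ╶─┘ │ │
│↓    │ │
│ ╶───┘ │
│↳ → → ↓│
├─────╴ │
│      B│
└───────┘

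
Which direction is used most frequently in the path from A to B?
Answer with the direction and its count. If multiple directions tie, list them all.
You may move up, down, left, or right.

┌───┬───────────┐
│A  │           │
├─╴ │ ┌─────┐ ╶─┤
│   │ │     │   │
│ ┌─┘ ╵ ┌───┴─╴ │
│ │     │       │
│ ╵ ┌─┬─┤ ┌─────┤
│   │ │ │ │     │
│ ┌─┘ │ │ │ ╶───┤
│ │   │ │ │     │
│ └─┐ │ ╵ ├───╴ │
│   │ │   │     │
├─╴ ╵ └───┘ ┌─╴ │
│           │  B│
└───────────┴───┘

Directions: right, down, left, down, down, down, down, right, down, right, right, right, right, up, right, right, down
Counts: {'right': 8, 'down': 7, 'left': 1, 'up': 1}
Most common: right (8 times)

Solution:

┌───┬───────────┐
│A ↓│           │
├─╴ │ ┌─────┐ ╶─┤
│↓ ↲│ │     │   │
│ ┌─┘ ╵ ┌───┴─╴ │
│↓│     │       │
│ ╵ ┌─┬─┤ ┌─────┤
│↓  │ │ │ │     │
│ ┌─┘ │ │ │ ╶───┤
│↓│   │ │ │     │
│ └─┐ │ ╵ ├───╴ │
│↳ ↓│ │   │↱ → ↓│
├─╴ ╵ └───┘ ┌─╴ │
│  ↳ → → → ↑│  B│
└───────────┴───┘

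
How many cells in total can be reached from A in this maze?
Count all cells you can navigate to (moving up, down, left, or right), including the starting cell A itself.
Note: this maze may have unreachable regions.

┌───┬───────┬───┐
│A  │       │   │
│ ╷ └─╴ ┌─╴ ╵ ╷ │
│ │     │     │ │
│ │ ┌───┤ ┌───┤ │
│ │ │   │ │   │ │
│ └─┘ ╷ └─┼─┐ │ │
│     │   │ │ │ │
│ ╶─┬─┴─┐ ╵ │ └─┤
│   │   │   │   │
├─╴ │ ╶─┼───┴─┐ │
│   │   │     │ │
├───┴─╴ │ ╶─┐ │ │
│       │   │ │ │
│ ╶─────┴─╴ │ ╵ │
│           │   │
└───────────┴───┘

Using BFS/flood-fill to find all reachable cells from A:
Maze size: 8 × 8 = 64 total cells
29 cell(s) are walled off and cannot be reached from A.
Reachable cells: 35

Reachable region (· marks reachable cells):

┌───┬───────┬───┐
│A ·│· · · ·│· ·│
│ ╷ └─╴ ┌─╴ ╵ ╷ │
│·│· · ·│· · ·│·│
│ │ ┌───┤ ┌───┤ │
│·│·│· ·│·│   │·│
│ └─┘ ╷ └─┼─┐ │ │
│· · ·│· ·│·│ │·│
│ ╶─┬─┴─┐ ╵ │ └─┤
│· ·│   │· ·│   │
├─╴ │ ╶─┼───┴─┐ │
│· ·│   │     │ │
├───┴─╴ │ ╶─┐ │ │
│       │   │ │ │
│ ╶─────┴─╴ │ ╵ │
│           │   │
└───────────┴───┘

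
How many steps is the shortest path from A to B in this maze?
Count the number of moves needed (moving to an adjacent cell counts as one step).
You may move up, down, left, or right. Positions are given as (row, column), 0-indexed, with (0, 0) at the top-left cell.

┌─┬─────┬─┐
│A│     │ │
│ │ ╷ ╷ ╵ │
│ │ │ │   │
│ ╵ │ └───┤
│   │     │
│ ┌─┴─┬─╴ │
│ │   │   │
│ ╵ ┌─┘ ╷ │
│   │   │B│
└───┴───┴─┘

Using BFS to find shortest path:
Start: (0, 0), End: (4, 4)
Path found:
(0,0) → (1,0) → (2,0) → (2,1) → (1,1) → (0,1) → (0,2) → (1,2) → (2,2) → (2,3) → (2,4) → (3,4) → (4,4)
Number of steps: 12

Solution:

┌─┬─────┬─┐
│A│↱ ↓  │ │
│ │ ╷ ╷ ╵ │
│↓│↑│↓│   │
│ ╵ │ └───┤
│↳ ↑│↳ → ↓│
│ ┌─┴─┬─╴ │
│ │   │  ↓│
│ ╵ ┌─┘ ╷ │
│   │   │B│
└───┴───┴─┘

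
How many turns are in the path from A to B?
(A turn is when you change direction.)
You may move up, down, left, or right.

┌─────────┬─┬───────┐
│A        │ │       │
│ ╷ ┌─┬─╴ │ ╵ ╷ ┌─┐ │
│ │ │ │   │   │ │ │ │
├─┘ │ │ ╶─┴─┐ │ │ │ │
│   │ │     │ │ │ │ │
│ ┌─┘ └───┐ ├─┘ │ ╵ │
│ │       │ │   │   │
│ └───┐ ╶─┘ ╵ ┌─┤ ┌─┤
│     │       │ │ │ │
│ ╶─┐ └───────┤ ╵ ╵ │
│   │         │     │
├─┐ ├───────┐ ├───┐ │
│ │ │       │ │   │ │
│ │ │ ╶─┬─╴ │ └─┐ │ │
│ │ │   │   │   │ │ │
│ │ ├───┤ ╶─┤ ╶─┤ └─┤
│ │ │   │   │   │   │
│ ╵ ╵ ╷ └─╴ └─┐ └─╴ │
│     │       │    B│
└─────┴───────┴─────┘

Directions: right, down, down, left, down, down, right, right, down, right, right, right, right, down, down, down, right, down, right, right
Number of turns: 10

Solution:

┌─────────┬─┬───────┐
│A ↓      │ │       │
│ ╷ ┌─┬─╴ │ ╵ ╷ ┌─┐ │
│ │↓│ │   │   │ │ │ │
├─┘ │ │ ╶─┴─┐ │ │ │ │
│↓ ↲│ │     │ │ │ │ │
│ ┌─┘ └───┐ ├─┘ │ ╵ │
│↓│       │ │   │   │
│ └───┐ ╶─┘ ╵ ┌─┤ ┌─┤
│↳ → ↓│       │ │ │ │
│ ╶─┐ └───────┤ ╵ ╵ │
│   │↳ → → → ↓│     │
├─┐ ├───────┐ ├───┐ │
│ │ │       │↓│   │ │
│ │ │ ╶─┬─╴ │ └─┐ │ │
│ │ │   │   │↓  │ │ │
│ │ ├───┤ ╶─┤ ╶─┤ └─┤
│ │ │   │   │↳ ↓│   │
│ ╵ ╵ ╷ └─╴ └─┐ └─╴ │
│     │       │↳ → B│
└─────┴───────┴─────┘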